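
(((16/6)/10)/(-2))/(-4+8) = -1/30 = -0.03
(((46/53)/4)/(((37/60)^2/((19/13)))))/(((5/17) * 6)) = 445740/943241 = 0.47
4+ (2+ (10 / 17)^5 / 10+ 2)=11368856 / 1419857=8.01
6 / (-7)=-6 / 7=-0.86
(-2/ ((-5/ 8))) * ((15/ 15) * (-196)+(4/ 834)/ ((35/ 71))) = -45767648/ 72975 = -627.17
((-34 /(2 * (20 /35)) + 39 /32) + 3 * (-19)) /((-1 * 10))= 2737 /320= 8.55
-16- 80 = -96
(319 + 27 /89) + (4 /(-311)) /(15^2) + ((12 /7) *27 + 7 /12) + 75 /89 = 63999241657 /174377700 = 367.02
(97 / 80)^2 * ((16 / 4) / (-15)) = -9409 / 24000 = -0.39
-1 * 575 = -575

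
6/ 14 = 3/ 7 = 0.43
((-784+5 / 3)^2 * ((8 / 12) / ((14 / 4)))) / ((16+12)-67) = -22033636 / 7371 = -2989.23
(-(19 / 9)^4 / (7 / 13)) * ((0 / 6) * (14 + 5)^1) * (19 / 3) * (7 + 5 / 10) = 0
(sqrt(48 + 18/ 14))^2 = 345/ 7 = 49.29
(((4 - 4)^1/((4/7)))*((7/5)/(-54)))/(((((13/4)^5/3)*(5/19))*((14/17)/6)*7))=0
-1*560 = -560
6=6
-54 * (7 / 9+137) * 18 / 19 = -7048.42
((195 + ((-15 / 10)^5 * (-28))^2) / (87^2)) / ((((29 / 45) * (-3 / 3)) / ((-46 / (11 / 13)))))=394935645 / 780448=506.04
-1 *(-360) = 360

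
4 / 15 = 0.27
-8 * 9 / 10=-7.20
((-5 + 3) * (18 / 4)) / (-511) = 0.02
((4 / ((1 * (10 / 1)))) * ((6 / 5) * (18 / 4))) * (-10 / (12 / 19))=-171 / 5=-34.20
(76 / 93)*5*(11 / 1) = 44.95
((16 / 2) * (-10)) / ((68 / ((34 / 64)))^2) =-5 / 1024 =-0.00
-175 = -175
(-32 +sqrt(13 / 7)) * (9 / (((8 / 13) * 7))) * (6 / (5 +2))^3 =-101088 / 2401 +3159 * sqrt(91) / 16807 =-40.31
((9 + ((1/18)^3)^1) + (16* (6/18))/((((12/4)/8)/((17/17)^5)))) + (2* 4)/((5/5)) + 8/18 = 31.67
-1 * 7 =-7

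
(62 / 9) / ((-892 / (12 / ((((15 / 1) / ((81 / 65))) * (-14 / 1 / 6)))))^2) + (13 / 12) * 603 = 672530428775253 / 1029514622500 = 653.25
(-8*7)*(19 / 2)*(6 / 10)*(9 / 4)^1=-3591 / 5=-718.20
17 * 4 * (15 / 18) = 170 / 3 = 56.67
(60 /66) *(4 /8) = 5 /11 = 0.45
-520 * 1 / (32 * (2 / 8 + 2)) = -65 / 9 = -7.22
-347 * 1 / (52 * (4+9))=-347 / 676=-0.51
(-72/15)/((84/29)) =-58/35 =-1.66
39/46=0.85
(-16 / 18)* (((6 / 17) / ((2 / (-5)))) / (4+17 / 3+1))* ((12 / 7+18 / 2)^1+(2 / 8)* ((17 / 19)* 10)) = 17225 / 18088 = 0.95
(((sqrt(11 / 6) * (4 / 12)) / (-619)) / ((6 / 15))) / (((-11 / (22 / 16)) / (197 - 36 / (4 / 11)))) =245 * sqrt(66) / 89136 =0.02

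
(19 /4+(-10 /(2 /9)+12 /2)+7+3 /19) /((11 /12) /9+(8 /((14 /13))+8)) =-1.74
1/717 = 0.00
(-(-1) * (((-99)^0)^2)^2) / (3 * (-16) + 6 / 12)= -2 / 95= -0.02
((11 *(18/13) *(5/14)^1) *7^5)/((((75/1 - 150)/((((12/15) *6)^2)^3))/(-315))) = 953924712136704/203125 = 4696244736.67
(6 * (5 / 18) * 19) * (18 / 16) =285 / 8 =35.62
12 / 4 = 3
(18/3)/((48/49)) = 49/8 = 6.12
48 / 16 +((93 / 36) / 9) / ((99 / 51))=11219 / 3564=3.15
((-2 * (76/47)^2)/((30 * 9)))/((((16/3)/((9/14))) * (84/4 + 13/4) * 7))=-0.00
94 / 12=47 / 6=7.83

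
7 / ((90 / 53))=371 / 90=4.12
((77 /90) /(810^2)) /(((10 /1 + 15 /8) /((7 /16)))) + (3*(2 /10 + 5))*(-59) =-10326252923461 /11219310000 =-920.40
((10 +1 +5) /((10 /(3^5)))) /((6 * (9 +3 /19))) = 1026 /145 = 7.08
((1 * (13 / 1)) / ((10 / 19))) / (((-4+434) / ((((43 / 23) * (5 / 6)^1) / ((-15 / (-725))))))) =7163 / 1656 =4.33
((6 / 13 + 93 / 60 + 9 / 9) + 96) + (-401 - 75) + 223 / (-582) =-28551937 / 75660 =-377.37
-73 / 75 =-0.97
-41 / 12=-3.42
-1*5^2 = -25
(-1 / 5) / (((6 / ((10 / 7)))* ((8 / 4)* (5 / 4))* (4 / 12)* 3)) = -0.02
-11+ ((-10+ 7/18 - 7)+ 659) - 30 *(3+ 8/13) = 522.93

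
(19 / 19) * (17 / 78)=17 / 78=0.22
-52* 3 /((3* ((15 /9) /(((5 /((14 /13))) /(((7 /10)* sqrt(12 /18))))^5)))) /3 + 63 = 63- 84846251953125* sqrt(6) /564950498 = -367809.98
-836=-836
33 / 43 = 0.77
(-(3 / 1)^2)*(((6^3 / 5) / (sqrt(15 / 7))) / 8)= -81*sqrt(105) / 25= -33.20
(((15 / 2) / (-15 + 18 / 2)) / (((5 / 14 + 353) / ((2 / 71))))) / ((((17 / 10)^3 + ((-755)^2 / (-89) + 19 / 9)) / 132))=1233540000 / 599982889675273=0.00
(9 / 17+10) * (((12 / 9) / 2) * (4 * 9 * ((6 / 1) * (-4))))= -103104 / 17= -6064.94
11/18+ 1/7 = 95/126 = 0.75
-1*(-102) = 102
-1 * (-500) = 500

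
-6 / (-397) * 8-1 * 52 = -51.88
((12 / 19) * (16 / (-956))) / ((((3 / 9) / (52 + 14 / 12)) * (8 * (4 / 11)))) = -10527 / 18164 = -0.58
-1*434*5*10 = -21700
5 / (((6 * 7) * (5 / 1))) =1 / 42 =0.02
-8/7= -1.14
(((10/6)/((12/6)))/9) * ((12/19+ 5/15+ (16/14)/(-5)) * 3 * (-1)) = -1469/7182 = -0.20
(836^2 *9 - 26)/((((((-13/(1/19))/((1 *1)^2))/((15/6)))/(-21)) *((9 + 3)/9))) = 990680985/988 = 1002713.55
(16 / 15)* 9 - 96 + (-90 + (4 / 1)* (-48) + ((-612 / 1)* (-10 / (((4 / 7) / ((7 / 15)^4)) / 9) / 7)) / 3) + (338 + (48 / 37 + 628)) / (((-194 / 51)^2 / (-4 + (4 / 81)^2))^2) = -5576356992593624498 / 72532471503544875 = -76.88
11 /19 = 0.58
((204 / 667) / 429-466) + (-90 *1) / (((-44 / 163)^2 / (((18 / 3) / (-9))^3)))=-314867779 / 3147573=-100.04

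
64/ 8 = 8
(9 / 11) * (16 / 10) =72 / 55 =1.31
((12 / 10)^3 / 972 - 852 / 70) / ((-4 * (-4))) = -23959 / 31500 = -0.76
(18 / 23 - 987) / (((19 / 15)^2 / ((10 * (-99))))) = 5052638250 / 8303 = 608531.65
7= 7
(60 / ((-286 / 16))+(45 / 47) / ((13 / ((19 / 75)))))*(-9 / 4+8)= -2579979 / 134420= -19.19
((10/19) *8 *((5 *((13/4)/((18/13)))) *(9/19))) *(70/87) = 18.83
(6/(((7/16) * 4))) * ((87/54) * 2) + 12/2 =358/21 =17.05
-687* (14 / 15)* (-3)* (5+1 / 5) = 250068 / 25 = 10002.72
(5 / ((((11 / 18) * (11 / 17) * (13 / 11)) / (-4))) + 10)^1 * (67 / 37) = -314230 / 5291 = -59.39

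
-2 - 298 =-300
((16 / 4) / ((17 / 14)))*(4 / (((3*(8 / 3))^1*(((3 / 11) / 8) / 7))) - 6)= 16240 / 51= 318.43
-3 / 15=-1 / 5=-0.20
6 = 6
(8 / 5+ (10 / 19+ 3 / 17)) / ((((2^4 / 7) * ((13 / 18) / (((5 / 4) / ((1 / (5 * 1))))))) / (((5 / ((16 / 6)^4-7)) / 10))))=94890285 / 948369344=0.10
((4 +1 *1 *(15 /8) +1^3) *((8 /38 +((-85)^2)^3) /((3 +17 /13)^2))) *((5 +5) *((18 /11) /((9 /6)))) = 90827032100441325 /59584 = 1524352713823.20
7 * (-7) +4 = -45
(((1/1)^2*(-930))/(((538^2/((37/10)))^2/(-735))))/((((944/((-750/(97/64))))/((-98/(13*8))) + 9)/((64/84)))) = 16376149125/2121406481038829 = 0.00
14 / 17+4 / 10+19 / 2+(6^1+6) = 3863 / 170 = 22.72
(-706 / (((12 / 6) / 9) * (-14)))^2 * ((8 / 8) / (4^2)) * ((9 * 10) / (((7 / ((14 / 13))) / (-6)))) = -267386.07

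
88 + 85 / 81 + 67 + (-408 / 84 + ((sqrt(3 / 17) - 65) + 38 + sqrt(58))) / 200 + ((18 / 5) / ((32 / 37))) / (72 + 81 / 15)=sqrt(51) / 3400 + sqrt(58) / 200 + 1520827057 / 9752400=155.98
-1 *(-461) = 461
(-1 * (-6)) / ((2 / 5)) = 15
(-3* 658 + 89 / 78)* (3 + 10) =-25647.17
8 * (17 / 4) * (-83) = -2822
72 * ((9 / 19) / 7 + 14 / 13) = 142488 / 1729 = 82.41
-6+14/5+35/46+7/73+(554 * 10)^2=515311924657/16790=30691597.66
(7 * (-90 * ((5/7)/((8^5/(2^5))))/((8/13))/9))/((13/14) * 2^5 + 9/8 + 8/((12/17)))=-105/55808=-0.00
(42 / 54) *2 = 14 / 9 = 1.56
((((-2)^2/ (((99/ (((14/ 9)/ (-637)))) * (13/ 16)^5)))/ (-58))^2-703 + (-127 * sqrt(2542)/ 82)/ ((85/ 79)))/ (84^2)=-535825078923799217935396031/ 5378067932982149946254457744-10033 * sqrt(2542)/ 49180320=-0.11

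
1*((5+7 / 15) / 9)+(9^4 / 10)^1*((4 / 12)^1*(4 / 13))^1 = 119164 / 1755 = 67.90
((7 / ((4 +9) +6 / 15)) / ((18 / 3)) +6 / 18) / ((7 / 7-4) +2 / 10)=-845 / 5628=-0.15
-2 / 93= -0.02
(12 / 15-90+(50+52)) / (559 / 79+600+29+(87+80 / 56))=35392 / 2003255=0.02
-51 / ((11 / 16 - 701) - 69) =272 / 4103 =0.07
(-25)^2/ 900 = 25/ 36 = 0.69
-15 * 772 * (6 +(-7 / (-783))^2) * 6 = -28398660760 / 68121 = -416885.55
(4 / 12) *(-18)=-6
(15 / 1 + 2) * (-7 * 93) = -11067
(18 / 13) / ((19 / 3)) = 54 / 247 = 0.22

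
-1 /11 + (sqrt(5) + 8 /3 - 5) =-80 /33 + sqrt(5) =-0.19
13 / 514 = 0.03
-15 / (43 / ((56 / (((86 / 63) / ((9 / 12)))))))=-19845 / 1849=-10.73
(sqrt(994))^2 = 994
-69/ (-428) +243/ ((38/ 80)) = 4161471/ 8132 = 511.74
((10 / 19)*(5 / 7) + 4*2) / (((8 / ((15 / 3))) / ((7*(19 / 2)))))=348.12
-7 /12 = -0.58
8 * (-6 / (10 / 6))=-144 / 5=-28.80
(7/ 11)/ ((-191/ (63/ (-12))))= 147/ 8404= 0.02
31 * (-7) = -217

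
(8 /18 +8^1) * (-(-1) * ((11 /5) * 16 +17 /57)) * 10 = 2997.63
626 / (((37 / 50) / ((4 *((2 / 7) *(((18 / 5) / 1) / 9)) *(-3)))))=-300480 / 259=-1160.15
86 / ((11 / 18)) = 1548 / 11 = 140.73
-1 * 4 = -4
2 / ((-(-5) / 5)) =2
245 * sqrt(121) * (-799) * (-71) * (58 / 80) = 886730999 / 8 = 110841374.88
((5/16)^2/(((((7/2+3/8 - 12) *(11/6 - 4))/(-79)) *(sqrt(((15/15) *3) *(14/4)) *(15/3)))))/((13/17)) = -1343 *sqrt(42)/246064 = -0.04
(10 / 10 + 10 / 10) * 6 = 12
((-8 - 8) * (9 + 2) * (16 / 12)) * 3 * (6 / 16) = -264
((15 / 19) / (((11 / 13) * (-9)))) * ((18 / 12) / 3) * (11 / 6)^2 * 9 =-715 / 456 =-1.57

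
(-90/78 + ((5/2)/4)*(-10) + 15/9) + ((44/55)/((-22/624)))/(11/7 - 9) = -23017/8580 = -2.68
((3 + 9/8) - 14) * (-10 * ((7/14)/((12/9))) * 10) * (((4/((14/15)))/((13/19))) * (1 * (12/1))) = 5065875/182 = 27834.48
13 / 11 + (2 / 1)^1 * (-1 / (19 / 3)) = 181 / 209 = 0.87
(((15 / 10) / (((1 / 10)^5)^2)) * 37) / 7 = 555000000000 / 7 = 79285714285.71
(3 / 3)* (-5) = -5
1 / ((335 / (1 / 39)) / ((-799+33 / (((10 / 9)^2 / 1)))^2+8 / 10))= 29671729 / 650000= 45.65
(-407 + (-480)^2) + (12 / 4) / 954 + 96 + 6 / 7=512180029 / 2226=230089.86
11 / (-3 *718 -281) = -11 / 2435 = -0.00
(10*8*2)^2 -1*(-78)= 25678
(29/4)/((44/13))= 377/176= 2.14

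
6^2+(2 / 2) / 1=37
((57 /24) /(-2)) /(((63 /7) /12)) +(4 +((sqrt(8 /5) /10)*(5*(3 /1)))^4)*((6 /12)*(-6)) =-15739 /300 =-52.46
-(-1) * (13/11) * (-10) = -130/11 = -11.82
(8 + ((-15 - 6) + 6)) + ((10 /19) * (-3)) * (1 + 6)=-343 /19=-18.05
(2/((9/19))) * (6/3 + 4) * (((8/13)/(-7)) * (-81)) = 16416/91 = 180.40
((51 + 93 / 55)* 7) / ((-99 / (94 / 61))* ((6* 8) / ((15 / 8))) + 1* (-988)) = -476721 / 3402718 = -0.14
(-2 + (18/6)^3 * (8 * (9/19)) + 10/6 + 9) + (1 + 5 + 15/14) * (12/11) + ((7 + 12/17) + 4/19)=858817/6783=126.61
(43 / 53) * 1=43 / 53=0.81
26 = 26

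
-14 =-14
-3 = -3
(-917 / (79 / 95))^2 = 7589023225 / 6241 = 1215994.75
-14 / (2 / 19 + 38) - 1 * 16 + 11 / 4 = -9859 / 724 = -13.62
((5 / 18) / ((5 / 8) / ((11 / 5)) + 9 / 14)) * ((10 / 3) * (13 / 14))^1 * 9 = 14300 / 1713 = 8.35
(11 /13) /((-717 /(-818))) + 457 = 4268695 /9321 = 457.97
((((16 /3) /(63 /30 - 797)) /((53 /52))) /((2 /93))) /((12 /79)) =-2546960 /1263891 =-2.02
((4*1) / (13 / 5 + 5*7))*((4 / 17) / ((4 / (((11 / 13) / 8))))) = 55 / 83096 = 0.00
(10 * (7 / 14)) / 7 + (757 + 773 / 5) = 31931 / 35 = 912.31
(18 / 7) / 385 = 0.01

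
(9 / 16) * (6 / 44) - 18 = -6309 / 352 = -17.92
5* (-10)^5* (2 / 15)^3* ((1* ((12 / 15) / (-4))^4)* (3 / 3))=-256 / 135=-1.90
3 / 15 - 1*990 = -989.80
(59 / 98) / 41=59 / 4018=0.01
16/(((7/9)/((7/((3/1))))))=48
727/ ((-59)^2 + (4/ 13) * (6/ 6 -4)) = 0.21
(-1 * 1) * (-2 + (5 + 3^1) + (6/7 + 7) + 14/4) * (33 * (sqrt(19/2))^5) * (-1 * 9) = 1433982.00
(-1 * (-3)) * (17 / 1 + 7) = 72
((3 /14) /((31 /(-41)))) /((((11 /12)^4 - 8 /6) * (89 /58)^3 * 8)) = 31102413696 /1989788396911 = 0.02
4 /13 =0.31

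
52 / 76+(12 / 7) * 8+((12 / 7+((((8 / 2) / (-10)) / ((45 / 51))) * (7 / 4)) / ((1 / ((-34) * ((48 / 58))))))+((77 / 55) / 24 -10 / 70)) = 88751923 / 2314200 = 38.35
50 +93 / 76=3893 / 76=51.22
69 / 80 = 0.86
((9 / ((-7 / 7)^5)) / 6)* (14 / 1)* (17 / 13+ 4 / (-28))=-318 / 13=-24.46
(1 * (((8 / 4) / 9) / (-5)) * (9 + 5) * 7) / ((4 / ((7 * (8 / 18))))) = -1372 / 405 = -3.39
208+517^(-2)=55596113 / 267289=208.00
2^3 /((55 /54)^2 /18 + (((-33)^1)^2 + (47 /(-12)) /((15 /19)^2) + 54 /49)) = 514382400 /69690816487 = 0.01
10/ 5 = 2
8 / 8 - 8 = -7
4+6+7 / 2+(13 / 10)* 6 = 213 / 10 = 21.30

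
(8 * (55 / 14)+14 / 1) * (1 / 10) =159 / 35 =4.54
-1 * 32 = -32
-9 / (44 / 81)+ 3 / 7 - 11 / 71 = -356329 / 21868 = -16.29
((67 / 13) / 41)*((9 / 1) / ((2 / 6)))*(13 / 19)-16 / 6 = -805 / 2337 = -0.34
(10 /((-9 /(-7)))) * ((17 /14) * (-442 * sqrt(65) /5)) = -7514 * sqrt(65) /9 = -6731.09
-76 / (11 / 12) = -912 / 11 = -82.91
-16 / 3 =-5.33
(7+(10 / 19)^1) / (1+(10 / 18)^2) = 11583 / 2014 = 5.75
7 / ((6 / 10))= 35 / 3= 11.67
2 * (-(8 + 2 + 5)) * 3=-90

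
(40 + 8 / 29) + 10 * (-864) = -249392 / 29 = -8599.72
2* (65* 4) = 520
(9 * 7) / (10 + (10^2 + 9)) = 9 / 17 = 0.53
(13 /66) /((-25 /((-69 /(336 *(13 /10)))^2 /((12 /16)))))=-529 /2018016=-0.00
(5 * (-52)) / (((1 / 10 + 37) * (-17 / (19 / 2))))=24700 / 6307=3.92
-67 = -67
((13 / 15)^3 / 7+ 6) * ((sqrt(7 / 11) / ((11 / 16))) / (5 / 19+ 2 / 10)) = 10939972 * sqrt(77) / 6288975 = 15.26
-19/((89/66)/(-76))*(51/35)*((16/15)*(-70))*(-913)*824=39003898509312/445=87649210133.29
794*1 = 794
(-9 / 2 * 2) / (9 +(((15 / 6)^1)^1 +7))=-18 / 37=-0.49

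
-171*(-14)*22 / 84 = 627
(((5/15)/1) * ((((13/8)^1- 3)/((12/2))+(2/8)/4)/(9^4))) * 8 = -4/59049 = -0.00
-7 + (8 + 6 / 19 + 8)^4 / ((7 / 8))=73875294271 / 912247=80981.68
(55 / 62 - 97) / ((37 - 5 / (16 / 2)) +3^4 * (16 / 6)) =-23836 / 62589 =-0.38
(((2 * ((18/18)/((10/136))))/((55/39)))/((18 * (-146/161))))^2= 1.40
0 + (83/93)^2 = 6889/8649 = 0.80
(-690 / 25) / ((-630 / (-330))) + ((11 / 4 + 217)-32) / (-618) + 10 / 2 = -844517 / 86520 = -9.76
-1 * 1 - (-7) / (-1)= -8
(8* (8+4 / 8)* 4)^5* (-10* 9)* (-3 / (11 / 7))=2813884870164480 / 11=255807715469498.18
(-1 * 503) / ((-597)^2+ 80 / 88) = -5533 / 3920509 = -0.00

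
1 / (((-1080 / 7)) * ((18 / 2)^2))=-7 / 87480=-0.00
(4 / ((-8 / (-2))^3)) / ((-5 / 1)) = -1 / 80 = -0.01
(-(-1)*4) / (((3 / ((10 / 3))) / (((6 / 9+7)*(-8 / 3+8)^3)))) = 5169.16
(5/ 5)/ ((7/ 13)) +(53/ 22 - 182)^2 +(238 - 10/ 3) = 32489.42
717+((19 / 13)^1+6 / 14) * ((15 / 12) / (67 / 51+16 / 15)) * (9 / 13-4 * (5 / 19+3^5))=-248.11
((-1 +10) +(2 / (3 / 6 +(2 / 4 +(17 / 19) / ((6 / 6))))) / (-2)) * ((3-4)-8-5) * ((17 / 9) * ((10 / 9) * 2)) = -497.87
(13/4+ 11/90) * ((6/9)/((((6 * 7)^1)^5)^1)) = 607/35286632640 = 0.00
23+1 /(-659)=15156 /659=23.00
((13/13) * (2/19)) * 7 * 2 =28/19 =1.47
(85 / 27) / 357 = 5 / 567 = 0.01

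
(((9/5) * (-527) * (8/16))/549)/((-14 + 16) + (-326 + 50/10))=0.00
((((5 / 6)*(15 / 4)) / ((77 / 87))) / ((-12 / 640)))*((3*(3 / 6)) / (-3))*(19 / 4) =68875 / 154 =447.24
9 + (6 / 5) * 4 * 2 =93 / 5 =18.60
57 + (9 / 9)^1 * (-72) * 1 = -15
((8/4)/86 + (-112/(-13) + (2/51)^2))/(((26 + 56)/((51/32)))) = 12562465/74807616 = 0.17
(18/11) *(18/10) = 162/55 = 2.95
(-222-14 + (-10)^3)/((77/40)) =-49440/77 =-642.08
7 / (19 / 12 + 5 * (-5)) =-84 / 281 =-0.30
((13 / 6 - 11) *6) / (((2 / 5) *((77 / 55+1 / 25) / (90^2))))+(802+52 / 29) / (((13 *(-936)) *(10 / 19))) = -745312.63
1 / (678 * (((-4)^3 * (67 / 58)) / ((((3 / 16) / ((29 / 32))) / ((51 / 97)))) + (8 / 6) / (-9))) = -873 / 111290536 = -0.00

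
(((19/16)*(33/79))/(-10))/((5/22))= -6897/31600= -0.22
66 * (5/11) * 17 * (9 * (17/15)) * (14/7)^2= 20808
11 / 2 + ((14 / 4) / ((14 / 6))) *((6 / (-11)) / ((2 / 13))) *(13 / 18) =73 / 44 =1.66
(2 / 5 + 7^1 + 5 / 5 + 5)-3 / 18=397 / 30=13.23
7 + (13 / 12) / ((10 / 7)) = 7.76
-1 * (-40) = 40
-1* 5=-5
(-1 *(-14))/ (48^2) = 7/ 1152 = 0.01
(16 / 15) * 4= 64 / 15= 4.27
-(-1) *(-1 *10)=-10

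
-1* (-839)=839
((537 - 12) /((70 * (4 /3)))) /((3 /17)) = 255 /8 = 31.88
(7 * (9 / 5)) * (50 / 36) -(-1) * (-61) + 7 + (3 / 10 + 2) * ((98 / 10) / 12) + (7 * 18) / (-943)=-19664539 / 565800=-34.76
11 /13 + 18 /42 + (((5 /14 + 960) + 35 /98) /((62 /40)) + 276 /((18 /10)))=6553948 /8463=774.42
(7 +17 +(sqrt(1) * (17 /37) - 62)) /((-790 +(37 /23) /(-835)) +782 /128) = 1707247680 /35649426481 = 0.05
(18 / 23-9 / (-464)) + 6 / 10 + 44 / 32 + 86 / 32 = 145793 / 26680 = 5.46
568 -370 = 198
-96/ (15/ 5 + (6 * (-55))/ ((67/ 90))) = 2144/ 9833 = 0.22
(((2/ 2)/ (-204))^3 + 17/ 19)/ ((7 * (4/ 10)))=721621345/ 2258250624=0.32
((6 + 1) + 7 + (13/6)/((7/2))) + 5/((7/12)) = 487/21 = 23.19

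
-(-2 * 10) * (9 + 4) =260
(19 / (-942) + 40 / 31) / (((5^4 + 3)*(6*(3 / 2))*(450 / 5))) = 37091 / 14854473360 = 0.00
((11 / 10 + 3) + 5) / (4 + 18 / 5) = 91 / 76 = 1.20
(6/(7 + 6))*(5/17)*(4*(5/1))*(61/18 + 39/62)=224200/20553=10.91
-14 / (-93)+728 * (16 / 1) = 1083278 / 93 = 11648.15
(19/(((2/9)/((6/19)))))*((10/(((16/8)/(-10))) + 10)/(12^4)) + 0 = -5/96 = -0.05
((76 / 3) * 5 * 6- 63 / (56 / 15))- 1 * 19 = 5793 / 8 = 724.12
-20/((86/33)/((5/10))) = -165/43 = -3.84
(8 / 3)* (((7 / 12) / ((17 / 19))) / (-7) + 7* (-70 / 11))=-200338 / 1683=-119.04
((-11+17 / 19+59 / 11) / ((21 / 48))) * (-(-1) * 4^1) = -63424 / 1463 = -43.35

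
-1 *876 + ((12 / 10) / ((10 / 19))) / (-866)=-18965457 / 21650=-876.00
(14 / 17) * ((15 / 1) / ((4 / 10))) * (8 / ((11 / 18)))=75600 / 187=404.28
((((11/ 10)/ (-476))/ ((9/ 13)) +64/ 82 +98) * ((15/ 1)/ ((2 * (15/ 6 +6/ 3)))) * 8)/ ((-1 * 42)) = -173496137/ 5532786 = -31.36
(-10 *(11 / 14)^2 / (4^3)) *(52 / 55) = -0.09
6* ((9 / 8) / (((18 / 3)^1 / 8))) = 9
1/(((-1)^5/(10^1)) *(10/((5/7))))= -5/7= -0.71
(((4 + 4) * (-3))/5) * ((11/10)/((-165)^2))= -4/20625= -0.00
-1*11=-11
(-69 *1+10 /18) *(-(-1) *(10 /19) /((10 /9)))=-616 /19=-32.42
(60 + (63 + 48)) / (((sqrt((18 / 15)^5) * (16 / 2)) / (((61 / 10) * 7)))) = 40565 * sqrt(30) / 384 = 578.60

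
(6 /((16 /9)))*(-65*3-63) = -3483 /4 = -870.75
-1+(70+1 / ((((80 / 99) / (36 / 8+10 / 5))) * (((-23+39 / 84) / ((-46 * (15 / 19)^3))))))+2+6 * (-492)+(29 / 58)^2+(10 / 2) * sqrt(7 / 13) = -24866006721 / 8656058+5 * sqrt(91) / 13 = -2869.00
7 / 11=0.64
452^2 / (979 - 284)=204304 / 695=293.96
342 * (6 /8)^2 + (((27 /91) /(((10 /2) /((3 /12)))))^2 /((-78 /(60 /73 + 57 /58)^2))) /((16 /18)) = 2376054663500306853 /12351162007475200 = 192.37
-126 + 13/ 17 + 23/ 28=-59221/ 476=-124.41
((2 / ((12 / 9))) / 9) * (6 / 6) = 1 / 6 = 0.17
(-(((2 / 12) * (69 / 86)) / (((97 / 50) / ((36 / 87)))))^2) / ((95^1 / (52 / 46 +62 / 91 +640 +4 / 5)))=-139206092400 / 25297136768449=-0.01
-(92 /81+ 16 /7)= -1940 /567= -3.42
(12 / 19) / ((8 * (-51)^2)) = 1 / 32946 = 0.00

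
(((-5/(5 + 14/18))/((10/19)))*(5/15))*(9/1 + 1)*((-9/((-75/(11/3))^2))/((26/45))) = 0.20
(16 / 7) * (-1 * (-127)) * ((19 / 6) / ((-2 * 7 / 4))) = -38608 / 147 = -262.64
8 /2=4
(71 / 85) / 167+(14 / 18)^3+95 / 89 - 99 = -89756581664 / 920985795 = -97.46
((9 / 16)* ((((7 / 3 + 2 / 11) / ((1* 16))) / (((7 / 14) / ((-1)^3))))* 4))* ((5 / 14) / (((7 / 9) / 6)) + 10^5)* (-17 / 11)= 20742271455 / 189728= 109326.36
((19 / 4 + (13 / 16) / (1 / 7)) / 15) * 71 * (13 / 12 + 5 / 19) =3640099 / 54720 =66.52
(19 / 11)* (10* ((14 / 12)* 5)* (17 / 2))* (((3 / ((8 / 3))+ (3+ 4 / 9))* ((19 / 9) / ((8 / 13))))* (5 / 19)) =1208787125 / 342144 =3532.98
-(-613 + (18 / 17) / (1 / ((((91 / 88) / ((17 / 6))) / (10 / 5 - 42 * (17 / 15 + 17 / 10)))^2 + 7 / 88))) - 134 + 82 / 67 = 152990509799 / 318637528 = 480.14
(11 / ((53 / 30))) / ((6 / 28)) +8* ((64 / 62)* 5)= 115580 / 1643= 70.35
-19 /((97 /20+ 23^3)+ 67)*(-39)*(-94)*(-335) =1889400 /991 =1906.56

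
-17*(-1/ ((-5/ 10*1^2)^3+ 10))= 136/ 79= 1.72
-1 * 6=-6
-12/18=-2/3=-0.67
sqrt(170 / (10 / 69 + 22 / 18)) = 3 * sqrt(1106530) / 283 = 11.15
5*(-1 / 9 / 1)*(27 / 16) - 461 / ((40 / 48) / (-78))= 3451893 / 80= 43148.66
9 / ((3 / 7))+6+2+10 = 39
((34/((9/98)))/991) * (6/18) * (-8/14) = -1904/26757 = -0.07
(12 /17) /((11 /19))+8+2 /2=10.22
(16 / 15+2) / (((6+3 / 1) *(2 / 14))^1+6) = 322 / 765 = 0.42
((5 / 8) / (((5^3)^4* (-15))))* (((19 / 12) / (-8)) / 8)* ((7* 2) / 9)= 133 / 20250000000000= 0.00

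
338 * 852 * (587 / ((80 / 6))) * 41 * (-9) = -23391174573 / 5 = -4678234914.60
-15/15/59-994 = -58647/59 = -994.02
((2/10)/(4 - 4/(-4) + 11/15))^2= 9/7396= 0.00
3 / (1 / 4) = 12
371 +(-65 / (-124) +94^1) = 57725 / 124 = 465.52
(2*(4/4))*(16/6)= 16/3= 5.33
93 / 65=1.43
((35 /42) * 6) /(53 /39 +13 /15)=975 /434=2.25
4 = 4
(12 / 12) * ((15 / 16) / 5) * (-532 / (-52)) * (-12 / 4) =-5.75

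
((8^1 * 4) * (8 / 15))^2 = 291.27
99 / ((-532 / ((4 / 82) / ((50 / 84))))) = -297 / 19475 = -0.02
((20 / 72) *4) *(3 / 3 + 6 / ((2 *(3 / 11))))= 40 / 3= 13.33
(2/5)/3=2/15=0.13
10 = 10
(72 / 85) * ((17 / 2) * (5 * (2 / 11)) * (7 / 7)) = 72 / 11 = 6.55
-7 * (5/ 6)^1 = -35/ 6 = -5.83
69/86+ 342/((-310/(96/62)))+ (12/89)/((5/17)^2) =120033693/183887350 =0.65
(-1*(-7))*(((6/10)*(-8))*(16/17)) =-2688/85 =-31.62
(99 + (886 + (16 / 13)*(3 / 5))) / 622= 1.58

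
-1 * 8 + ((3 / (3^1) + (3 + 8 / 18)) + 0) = -32 / 9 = -3.56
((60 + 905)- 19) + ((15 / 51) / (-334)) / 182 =946.00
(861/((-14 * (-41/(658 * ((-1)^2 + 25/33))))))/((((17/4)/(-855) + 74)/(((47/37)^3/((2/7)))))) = 23714371317420/141002401529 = 168.18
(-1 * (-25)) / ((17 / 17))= 25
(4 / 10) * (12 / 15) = 0.32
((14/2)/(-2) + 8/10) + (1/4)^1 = -2.45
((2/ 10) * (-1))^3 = -1/ 125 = -0.01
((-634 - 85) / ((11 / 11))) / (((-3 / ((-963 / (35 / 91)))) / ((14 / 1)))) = -42005418 / 5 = -8401083.60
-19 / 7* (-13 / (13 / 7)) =19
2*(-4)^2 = 32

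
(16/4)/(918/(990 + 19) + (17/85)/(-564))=11381520/2587751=4.40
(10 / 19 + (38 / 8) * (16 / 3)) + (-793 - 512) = -1279.14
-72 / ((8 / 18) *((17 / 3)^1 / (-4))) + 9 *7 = 3015 / 17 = 177.35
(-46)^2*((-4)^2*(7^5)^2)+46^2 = 9563482032260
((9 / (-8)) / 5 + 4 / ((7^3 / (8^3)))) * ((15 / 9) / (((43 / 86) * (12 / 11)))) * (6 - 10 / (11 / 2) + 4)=394165 / 2744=143.65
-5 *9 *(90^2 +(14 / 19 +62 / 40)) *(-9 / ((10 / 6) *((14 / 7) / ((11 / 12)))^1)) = 2743272279 / 3040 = 902392.20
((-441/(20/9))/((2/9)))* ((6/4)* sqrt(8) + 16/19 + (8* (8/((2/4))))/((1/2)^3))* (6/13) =-521669484/1235- 321489* sqrt(2)/260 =-424153.11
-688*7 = -4816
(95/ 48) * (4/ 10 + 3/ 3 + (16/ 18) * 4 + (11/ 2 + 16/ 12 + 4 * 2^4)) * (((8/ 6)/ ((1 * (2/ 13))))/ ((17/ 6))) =1684787/ 3672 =458.82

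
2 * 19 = 38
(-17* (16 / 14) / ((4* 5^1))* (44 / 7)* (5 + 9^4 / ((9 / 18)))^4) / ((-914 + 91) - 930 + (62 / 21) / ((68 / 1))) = 4530996286721797331472 / 43806385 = 103432325829255.19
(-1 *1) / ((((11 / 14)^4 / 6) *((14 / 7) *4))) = -28812 / 14641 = -1.97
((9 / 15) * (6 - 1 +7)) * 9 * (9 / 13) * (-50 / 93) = -24.12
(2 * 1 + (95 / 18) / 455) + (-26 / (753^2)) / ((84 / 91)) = 311374753 / 154793457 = 2.01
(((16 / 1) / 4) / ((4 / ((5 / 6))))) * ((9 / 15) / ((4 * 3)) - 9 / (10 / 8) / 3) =-47 / 24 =-1.96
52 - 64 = -12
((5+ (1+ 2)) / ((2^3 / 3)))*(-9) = -27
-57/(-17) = 3.35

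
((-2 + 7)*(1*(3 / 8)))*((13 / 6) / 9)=65 / 144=0.45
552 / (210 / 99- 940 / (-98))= 223146 / 4735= 47.13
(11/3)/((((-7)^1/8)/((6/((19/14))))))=-352/19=-18.53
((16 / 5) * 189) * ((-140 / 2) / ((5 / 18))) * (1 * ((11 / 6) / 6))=-46569.60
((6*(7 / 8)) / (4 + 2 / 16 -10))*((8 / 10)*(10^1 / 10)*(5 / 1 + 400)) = -13608 / 47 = -289.53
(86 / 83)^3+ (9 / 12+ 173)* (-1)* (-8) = 1391.11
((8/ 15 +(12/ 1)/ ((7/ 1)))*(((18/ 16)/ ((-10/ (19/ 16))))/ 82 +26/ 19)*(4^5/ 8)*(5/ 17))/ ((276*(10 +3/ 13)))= 2090620337/ 51043024620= 0.04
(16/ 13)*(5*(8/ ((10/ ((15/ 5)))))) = 192/ 13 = 14.77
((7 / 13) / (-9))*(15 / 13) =-35 / 507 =-0.07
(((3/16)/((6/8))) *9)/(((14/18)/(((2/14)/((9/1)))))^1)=9/196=0.05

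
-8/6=-4/3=-1.33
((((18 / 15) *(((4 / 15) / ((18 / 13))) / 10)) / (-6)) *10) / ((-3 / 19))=494 / 2025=0.24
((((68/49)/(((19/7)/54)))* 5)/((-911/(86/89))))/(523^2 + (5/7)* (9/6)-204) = -631584/1178965441813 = -0.00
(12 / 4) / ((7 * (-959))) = -3 / 6713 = -0.00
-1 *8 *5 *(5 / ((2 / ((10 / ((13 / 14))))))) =-14000 / 13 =-1076.92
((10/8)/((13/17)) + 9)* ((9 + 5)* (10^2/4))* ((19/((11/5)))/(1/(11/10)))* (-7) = -12871075/52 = -247520.67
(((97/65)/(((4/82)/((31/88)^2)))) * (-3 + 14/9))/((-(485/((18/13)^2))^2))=28723329/335220457000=0.00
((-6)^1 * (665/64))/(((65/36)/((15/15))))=-3591/104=-34.53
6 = 6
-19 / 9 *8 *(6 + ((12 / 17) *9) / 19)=-106.98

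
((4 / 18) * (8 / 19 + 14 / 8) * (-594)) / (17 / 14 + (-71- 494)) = 8470 / 16663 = 0.51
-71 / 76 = -0.93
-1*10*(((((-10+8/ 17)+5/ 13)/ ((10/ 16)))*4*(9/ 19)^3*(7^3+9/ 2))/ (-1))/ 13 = -32766392160/ 19705907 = -1662.77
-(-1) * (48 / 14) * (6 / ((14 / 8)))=576 / 49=11.76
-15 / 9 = -5 / 3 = -1.67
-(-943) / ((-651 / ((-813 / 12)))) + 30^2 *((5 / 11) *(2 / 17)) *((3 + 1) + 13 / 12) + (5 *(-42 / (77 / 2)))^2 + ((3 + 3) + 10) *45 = 5852128481 / 5356428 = 1092.54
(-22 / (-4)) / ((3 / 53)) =583 / 6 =97.17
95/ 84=1.13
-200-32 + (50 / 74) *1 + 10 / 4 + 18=-15601 / 74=-210.82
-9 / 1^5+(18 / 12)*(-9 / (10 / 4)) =-72 / 5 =-14.40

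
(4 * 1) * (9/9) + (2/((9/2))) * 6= 20/3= 6.67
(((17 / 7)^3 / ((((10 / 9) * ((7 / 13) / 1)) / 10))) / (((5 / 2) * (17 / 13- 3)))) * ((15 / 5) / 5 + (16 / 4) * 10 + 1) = -1554315984 / 660275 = -2354.04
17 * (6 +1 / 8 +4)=1377 / 8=172.12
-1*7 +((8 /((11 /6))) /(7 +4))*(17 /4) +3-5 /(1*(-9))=-1915 /1089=-1.76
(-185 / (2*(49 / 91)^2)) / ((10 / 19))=-118807 / 196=-606.16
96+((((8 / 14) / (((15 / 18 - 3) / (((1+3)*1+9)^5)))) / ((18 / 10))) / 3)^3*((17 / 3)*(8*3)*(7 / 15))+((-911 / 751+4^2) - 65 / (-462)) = -670087819334636584929869 / 1770547086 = -378463710247035.24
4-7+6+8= 11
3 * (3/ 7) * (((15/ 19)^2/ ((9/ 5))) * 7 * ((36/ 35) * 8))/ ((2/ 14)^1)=64800/ 361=179.50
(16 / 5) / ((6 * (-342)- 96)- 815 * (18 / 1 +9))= -0.00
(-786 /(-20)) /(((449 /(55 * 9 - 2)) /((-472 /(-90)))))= 7620794 /33675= 226.30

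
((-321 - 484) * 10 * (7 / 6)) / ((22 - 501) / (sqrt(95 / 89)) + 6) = 5353250 / 20416829 + 13495825 * sqrt(8455) / 61250487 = 20.52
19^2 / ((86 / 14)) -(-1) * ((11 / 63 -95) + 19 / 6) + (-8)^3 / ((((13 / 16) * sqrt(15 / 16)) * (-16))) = -178205 / 5418 + 2048 * sqrt(15) / 195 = 7.78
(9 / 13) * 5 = 45 / 13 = 3.46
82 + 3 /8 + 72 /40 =3367 /40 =84.18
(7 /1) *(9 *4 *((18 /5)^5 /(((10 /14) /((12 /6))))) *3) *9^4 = 131214670578432 /15625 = 8397738917.02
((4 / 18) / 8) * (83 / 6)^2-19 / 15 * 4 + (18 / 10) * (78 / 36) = 5377 / 1296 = 4.15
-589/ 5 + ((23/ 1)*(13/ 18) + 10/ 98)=-101.09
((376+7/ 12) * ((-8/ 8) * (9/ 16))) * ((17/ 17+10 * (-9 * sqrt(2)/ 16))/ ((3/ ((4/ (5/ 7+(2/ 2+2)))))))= -31633/ 416+1423485 * sqrt(2)/ 3328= 528.86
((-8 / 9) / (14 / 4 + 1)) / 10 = -8 / 405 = -0.02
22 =22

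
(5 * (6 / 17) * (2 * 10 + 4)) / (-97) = -720 / 1649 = -0.44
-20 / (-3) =20 / 3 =6.67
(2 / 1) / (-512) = -1 / 256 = -0.00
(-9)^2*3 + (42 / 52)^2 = 164709 / 676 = 243.65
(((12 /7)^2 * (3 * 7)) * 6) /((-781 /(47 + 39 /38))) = -2365200 /103873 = -22.77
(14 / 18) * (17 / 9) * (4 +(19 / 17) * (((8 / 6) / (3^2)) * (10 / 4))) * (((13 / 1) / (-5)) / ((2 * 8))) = -92183 / 87480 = -1.05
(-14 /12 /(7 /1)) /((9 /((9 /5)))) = -1 /30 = -0.03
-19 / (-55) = 19 / 55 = 0.35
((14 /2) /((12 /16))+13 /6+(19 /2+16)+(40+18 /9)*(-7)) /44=-257 /44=-5.84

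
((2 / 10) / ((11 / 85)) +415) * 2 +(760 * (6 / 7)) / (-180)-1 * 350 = 110758 / 231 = 479.47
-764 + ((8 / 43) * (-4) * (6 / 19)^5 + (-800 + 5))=-165990497495 / 106472257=-1559.00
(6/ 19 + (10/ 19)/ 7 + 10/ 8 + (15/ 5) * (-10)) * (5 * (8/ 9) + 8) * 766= -15408856/ 57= -270330.81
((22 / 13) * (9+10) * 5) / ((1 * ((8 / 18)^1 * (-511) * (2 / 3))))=-28215 / 26572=-1.06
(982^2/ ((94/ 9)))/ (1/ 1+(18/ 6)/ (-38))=164899404/ 1645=100242.80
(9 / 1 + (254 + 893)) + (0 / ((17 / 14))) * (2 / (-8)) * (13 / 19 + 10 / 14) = 1156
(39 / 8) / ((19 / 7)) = 273 / 152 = 1.80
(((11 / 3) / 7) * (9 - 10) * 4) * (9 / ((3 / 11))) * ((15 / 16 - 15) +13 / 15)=383207 / 420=912.40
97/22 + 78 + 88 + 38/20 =9477/55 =172.31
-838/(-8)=419/4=104.75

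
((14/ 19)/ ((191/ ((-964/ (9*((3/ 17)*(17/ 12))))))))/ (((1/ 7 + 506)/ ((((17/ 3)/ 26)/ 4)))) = -803012/ 4512998997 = -0.00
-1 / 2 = -0.50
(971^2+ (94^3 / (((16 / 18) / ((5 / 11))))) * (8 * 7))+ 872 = 272014803 / 11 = 24728618.45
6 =6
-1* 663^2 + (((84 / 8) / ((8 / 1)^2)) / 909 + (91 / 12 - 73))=-439634.42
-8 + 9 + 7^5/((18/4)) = 33623/9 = 3735.89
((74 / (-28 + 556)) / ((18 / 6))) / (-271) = -37 / 214632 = -0.00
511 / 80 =6.39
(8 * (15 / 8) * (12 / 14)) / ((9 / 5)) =50 / 7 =7.14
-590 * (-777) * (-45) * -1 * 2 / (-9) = -4584300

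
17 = 17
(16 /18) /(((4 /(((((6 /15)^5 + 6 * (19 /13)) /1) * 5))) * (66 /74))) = 26393284 /2413125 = 10.94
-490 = -490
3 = 3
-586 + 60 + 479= -47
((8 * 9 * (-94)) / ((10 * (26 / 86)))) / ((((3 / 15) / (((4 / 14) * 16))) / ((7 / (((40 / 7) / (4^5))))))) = -4172120064 / 65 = -64186462.52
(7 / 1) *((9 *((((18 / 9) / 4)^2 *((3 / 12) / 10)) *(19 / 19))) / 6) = 21 / 320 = 0.07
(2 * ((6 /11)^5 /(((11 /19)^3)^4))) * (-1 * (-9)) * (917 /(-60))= -23673368483060722645968 /2527235142496468855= -9367.30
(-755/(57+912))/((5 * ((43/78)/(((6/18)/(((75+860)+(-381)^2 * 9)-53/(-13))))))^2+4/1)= -86254220/12938872742036667660369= -0.00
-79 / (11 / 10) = -790 / 11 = -71.82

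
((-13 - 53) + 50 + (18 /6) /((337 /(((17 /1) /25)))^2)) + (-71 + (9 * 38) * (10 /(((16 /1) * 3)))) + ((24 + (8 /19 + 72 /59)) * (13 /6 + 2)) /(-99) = -1590833009398859 /94528305382500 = -16.83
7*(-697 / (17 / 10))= -2870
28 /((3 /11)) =308 /3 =102.67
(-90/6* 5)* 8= -600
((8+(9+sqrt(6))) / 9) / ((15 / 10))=2 * sqrt(6) / 27+34 / 27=1.44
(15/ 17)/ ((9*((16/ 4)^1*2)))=5/ 408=0.01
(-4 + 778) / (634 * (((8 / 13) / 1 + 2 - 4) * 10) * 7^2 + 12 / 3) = -5031 / 2795914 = -0.00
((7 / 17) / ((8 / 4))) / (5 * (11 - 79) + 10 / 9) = -63 / 103700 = -0.00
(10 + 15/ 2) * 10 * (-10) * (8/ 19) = -14000/ 19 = -736.84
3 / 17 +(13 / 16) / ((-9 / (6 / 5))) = 139 / 2040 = 0.07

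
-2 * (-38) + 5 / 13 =993 / 13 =76.38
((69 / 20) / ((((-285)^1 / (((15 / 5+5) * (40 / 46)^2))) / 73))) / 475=-2336 / 207575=-0.01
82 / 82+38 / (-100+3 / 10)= 617 / 997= 0.62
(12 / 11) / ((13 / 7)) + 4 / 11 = 136 / 143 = 0.95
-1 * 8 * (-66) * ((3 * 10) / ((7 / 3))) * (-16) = -760320 / 7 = -108617.14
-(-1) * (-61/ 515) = -61/ 515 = -0.12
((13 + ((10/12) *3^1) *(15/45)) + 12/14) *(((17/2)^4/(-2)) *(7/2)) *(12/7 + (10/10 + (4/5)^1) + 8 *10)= -150629371811/13440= -11207542.55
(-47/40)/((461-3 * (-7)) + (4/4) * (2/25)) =-235/96416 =-0.00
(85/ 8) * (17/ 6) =1445/ 48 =30.10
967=967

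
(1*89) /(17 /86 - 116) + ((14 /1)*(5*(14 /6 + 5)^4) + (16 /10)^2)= 4082708260106 /20166975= 202445.25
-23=-23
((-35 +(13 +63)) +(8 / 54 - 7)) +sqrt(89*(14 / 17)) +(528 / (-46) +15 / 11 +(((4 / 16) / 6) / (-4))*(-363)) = sqrt(21182) / 17 +6080087 / 218592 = 36.38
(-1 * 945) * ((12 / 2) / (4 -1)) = -1890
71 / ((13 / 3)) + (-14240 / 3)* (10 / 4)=-462161 / 39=-11850.28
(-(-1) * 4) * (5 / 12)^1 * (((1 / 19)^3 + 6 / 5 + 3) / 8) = 36011 / 41154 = 0.88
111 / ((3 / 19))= 703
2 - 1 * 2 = 0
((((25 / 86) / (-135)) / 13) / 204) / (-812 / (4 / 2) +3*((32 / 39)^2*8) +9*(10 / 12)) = 13 / 6121548972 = 0.00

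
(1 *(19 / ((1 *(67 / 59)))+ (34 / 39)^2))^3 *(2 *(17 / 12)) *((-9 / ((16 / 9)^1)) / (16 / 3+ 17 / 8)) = -96279188346748211669 / 9354919478140548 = -10291.82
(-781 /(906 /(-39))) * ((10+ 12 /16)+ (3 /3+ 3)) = 599027 /1208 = 495.88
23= 23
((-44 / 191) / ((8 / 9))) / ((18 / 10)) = -55 / 382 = -0.14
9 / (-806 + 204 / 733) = -6597 / 590594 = -0.01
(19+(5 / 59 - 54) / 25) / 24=6211 / 8850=0.70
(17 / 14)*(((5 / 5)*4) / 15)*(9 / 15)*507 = 17238 / 175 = 98.50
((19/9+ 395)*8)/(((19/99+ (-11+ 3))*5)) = -314512/3865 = -81.37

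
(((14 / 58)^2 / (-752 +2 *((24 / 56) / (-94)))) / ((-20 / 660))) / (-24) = -177331 / 1664581208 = -0.00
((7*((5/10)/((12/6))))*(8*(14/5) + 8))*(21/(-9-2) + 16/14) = -2242/55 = -40.76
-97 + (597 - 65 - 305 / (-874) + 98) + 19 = 482753 / 874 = 552.35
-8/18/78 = -2/351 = -0.01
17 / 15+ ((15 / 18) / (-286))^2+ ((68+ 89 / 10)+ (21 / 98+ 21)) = 10228754267 / 103062960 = 99.25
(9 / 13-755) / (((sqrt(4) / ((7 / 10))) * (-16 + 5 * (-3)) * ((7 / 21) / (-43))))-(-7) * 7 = -4229939 / 4030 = -1049.61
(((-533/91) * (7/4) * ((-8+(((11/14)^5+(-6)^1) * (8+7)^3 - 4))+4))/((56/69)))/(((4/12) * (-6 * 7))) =-29284935160143/1686616064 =-17363.13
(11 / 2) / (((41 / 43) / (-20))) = -4730 / 41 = -115.37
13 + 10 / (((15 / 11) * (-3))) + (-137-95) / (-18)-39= -140 / 9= -15.56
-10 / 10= -1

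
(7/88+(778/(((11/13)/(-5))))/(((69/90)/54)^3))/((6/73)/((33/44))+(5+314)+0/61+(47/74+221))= -4645715050673638531/1563806648844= -2970773.31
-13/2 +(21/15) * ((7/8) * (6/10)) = -1153/200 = -5.76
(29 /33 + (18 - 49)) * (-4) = 3976 /33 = 120.48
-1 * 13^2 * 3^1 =-507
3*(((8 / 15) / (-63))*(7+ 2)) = -8 / 35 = -0.23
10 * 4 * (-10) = -400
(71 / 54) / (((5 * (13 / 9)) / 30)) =71 / 13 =5.46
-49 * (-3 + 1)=98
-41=-41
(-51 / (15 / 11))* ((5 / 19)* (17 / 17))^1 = -187 / 19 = -9.84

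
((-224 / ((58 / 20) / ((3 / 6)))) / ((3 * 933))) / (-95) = 224 / 1542249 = 0.00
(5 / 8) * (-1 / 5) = -1 / 8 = -0.12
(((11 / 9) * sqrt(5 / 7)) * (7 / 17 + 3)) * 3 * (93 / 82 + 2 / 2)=7975 * sqrt(35) / 2091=22.56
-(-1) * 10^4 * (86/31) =860000/31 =27741.94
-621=-621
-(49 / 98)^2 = -1 / 4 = -0.25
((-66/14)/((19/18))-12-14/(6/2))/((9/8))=-67456/3591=-18.78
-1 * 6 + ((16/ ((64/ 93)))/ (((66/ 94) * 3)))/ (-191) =-152729/ 25212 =-6.06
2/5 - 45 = -223/5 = -44.60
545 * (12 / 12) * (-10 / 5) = -1090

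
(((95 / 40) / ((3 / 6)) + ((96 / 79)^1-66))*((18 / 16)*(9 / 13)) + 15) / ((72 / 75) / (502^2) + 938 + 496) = -547946472425 / 24742055190528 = -0.02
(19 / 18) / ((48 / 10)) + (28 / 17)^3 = 9949999 / 2122416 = 4.69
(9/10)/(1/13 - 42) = -117/5450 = -0.02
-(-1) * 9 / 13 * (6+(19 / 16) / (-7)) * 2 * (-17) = -137.24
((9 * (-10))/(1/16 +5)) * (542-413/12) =-243640/27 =-9023.70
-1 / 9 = -0.11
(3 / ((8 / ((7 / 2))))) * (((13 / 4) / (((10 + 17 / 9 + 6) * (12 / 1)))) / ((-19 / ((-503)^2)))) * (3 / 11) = -88806159 / 1230592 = -72.17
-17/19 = -0.89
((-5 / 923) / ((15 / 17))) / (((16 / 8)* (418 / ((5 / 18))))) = -85 / 41667912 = -0.00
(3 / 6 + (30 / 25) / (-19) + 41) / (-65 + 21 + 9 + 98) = 7873 / 11970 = 0.66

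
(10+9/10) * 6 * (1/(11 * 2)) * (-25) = -1635/22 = -74.32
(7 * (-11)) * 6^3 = -16632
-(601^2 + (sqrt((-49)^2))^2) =-363602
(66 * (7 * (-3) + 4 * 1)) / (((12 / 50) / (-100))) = 467500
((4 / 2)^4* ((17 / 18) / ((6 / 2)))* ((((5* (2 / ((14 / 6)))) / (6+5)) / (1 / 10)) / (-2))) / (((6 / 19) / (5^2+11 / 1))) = -258400 / 231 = -1118.61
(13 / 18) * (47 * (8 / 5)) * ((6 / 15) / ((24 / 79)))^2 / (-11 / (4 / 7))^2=15253004 / 60031125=0.25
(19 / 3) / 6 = 19 / 18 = 1.06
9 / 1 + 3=12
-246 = -246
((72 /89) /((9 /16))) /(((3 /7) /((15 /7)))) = 640 /89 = 7.19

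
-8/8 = -1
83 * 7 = 581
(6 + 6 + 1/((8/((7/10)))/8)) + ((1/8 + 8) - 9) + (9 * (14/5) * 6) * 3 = 18617/40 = 465.42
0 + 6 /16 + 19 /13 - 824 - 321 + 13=-117537 /104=-1130.16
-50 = -50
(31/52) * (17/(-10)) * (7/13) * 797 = -2940133/6760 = -434.93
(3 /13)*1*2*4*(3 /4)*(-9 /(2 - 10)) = 81 /52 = 1.56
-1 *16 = -16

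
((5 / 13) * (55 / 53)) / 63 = 275 / 43407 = 0.01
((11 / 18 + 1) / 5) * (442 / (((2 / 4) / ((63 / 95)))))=89726 / 475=188.90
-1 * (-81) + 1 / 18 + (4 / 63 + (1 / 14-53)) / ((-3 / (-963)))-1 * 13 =-1064803 / 63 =-16901.63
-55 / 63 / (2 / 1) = -55 / 126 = -0.44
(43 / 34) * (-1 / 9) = -43 / 306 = -0.14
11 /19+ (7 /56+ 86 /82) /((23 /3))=104929 /143336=0.73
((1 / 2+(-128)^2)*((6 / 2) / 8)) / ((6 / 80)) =163845 / 2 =81922.50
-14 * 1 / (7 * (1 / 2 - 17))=4 / 33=0.12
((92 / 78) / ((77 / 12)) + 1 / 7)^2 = 106929 / 1002001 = 0.11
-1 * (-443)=443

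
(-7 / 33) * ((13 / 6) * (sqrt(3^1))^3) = -91 * sqrt(3) / 66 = -2.39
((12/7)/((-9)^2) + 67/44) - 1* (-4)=5.54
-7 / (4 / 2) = -3.50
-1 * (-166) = 166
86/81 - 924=-74758/81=-922.94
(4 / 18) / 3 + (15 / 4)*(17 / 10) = 6.45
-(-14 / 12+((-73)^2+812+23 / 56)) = -1031561 / 168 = -6140.24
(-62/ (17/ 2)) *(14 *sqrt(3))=-1736 *sqrt(3)/ 17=-176.87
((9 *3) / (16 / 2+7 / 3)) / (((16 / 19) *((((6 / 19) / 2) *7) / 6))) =29241 / 1736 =16.84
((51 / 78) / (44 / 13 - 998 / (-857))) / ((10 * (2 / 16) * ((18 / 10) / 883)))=12864427 / 228069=56.41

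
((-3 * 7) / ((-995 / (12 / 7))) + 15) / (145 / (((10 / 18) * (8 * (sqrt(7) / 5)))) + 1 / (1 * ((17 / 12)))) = -151923968 / 54405462715 + 1003105128 * sqrt(7) / 10881092543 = 0.24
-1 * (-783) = 783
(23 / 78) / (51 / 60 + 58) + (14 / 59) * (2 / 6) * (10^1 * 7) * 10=49987790 / 902759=55.37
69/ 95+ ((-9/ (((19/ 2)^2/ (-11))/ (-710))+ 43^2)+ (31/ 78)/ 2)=301597091/ 281580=1071.09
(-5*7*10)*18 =-6300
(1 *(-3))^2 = 9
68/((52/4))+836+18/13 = 10954/13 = 842.62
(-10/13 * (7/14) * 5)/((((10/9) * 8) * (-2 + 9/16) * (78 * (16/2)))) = 15/62192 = 0.00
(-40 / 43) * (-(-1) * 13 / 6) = -260 / 129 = -2.02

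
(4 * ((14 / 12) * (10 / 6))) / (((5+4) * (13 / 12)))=0.80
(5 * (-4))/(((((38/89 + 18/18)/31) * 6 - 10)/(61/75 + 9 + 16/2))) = 3686024/100605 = 36.64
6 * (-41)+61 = -185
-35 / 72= -0.49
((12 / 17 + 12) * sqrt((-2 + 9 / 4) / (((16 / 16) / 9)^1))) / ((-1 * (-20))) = 81 / 85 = 0.95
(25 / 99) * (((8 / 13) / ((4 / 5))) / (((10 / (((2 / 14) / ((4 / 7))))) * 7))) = 0.00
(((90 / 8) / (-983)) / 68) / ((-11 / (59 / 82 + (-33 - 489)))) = -1923525 / 241173152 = -0.01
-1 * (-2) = 2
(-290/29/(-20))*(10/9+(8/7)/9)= 13/21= 0.62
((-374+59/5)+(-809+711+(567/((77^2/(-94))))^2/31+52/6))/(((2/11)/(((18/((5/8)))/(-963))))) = 1198078007416/16224856725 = 73.84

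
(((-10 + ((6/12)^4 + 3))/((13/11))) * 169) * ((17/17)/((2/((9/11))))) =-12987/32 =-405.84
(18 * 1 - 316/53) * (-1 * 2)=-24.08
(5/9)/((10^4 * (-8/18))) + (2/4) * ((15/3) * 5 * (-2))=-25.00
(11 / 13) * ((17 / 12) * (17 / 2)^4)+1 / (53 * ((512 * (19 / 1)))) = 125822047951 / 20107776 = 6257.38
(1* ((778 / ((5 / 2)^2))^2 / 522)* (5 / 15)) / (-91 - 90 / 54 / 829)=-2007121744 / 18459388125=-0.11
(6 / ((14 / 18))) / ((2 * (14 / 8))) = 108 / 49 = 2.20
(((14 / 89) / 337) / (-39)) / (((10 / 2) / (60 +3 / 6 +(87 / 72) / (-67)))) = -136157 / 940460508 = -0.00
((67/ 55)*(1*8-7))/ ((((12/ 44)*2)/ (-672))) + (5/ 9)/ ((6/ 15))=-134947/ 90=-1499.41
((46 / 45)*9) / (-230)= -1 / 25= -0.04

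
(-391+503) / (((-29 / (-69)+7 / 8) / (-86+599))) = 31715712 / 715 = 44357.64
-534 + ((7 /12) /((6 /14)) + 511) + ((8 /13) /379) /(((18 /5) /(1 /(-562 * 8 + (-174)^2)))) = -549705937 /25403612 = -21.64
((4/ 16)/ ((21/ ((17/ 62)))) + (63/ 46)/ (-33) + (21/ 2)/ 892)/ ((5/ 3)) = -0.02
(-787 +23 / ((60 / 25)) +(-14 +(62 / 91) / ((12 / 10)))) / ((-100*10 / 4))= 287869 / 91000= 3.16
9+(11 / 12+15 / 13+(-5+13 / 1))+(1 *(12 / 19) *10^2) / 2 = 150125 / 2964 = 50.65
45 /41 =1.10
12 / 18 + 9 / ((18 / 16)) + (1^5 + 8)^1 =53 / 3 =17.67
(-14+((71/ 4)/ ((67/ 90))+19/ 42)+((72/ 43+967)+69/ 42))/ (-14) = -118656127/ 1694028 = -70.04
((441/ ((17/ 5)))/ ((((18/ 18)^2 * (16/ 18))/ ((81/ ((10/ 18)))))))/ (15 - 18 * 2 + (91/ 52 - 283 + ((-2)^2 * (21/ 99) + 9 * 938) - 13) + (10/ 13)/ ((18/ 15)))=413756343/ 158078002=2.62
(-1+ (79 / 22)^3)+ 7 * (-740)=-54674249 / 10648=-5134.70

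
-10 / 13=-0.77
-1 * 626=-626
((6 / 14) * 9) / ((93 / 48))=432 / 217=1.99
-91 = -91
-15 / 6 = -2.50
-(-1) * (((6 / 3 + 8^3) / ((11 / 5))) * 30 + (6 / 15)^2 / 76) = 36622511 / 5225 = 7009.09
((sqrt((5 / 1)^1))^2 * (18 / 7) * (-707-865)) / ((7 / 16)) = -2263680 / 49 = -46197.55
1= 1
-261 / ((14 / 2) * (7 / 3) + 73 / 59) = -14.85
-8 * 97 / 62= -388 / 31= -12.52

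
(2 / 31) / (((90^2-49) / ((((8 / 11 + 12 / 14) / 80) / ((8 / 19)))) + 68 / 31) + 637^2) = 2318 / 20728629053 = 0.00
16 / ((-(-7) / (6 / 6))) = 2.29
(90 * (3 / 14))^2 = 18225 / 49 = 371.94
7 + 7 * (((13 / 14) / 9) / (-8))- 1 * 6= 131 / 144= 0.91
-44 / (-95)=44 / 95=0.46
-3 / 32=-0.09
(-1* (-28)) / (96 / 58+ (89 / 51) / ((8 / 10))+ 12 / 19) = 3147312 / 502235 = 6.27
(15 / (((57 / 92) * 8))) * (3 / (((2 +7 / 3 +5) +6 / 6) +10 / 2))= 45 / 76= 0.59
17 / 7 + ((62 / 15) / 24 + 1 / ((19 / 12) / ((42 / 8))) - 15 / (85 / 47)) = -967609 / 406980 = -2.38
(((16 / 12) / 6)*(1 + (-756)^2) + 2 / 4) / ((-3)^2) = 2286157 / 162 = 14112.08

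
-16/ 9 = -1.78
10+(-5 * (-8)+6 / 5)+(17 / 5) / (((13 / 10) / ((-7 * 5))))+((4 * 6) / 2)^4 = 1345218 / 65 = 20695.66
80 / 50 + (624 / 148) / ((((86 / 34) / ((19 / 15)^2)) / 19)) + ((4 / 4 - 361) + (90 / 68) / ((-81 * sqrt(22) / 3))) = -36702724 / 119325 - 5 * sqrt(22) / 2244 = -307.60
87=87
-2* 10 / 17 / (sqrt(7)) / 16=-5* sqrt(7) / 476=-0.03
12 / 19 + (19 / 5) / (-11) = 299 / 1045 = 0.29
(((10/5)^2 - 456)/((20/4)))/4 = -113/5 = -22.60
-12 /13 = -0.92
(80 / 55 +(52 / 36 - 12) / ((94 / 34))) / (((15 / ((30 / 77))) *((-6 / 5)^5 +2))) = 4909375 / 39052629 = 0.13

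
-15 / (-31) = 15 / 31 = 0.48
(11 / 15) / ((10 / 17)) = 187 / 150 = 1.25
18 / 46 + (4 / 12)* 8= 211 / 69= 3.06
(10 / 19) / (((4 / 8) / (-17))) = -340 / 19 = -17.89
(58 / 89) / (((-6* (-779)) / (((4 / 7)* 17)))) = 1972 / 1455951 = 0.00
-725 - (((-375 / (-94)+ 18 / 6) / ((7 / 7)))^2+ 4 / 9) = -61575085 / 79524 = -774.30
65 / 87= 0.75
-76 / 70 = -38 / 35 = -1.09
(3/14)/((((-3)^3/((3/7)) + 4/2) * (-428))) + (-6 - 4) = -3655117/365512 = -10.00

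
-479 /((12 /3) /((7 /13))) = -3353 /52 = -64.48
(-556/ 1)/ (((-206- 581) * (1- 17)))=-139/ 3148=-0.04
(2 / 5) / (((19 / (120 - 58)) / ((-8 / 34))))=-496 / 1615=-0.31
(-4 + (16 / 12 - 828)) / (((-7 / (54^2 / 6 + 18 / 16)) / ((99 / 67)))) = 11445489 / 134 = 85414.10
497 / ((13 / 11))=5467 / 13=420.54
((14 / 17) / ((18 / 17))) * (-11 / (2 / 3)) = -77 / 6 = -12.83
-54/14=-27/7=-3.86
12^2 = 144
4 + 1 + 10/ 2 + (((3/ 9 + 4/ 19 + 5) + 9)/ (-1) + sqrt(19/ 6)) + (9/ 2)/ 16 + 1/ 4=-7319/ 1824 + sqrt(114)/ 6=-2.23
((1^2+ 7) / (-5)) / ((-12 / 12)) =8 / 5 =1.60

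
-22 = -22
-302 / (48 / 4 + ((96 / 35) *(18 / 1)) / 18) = -20.48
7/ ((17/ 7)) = 49/ 17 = 2.88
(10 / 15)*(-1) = -2 / 3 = -0.67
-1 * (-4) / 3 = 4 / 3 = 1.33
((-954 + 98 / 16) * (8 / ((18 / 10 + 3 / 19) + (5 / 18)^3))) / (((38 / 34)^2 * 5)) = -12780752184 / 20835913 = -613.40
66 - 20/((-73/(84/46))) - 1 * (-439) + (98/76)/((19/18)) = 307133774/606119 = 506.72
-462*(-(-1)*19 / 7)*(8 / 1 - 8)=0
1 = 1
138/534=23/89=0.26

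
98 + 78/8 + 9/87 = 12511/116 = 107.85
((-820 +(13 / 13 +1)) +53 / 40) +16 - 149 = -37987 / 40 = -949.68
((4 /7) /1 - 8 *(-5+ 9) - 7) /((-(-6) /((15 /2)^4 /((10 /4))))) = -907875 /112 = -8106.03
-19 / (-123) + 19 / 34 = 2983 / 4182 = 0.71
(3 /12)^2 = 1 /16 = 0.06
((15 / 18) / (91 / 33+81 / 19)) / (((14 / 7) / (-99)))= -103455 / 17608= -5.88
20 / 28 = 5 / 7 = 0.71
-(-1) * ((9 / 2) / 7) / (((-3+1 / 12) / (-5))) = 1.10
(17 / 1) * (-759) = -12903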